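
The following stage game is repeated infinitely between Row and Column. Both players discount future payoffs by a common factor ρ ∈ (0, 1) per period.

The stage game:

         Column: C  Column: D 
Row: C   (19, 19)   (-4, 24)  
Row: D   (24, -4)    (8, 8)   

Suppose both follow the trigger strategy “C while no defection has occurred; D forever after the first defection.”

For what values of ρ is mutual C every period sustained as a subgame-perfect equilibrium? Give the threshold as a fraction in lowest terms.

Under grim trigger the critical discount factor is (T−C)/(T−P) with T = 24, C = 19, P = 8.
ρ* = (24−19)/(24−8) = 5/16.

5/16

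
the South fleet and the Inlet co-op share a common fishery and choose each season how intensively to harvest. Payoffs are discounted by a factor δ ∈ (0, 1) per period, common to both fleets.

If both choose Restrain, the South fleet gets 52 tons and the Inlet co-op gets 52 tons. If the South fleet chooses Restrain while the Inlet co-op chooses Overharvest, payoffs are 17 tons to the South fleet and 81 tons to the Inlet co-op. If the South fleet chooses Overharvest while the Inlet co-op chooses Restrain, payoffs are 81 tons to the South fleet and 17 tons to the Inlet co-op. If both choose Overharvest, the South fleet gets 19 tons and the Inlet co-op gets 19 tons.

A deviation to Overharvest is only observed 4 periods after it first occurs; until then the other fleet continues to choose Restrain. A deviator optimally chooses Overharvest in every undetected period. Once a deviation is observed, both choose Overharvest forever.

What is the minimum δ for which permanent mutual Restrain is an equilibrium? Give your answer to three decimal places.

0.827

The best deviation is to choose Overharvest for all 4 undetected periods, earning 81 each, then 19 forever once detected.
Deviation value: 81(1−δ^4)/(1−δ) + 19δ^4/(1−δ); cooperation value: 52/(1−δ).
IC: 52 ≥ 81(1−δ^4) + 19δ^4 = 81 − 62δ^4.
So δ^4 ≥ 29/62, giving δ ≥ (29/62)^(1/4) ≈ 0.827.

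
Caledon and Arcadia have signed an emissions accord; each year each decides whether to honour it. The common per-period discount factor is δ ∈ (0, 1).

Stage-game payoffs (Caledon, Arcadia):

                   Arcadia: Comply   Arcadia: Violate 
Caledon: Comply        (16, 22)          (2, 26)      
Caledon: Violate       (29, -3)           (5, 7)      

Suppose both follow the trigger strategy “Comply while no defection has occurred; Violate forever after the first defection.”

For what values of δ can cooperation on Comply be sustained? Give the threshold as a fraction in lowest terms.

13/24

For Caledon: deviation gain 29−16 = 13, per-period punishment loss 16−5 = 11. IC gives δ ≥ 13/24.
For Arcadia: gain 4, loss 15 per period, so δ ≥ 4/19.
The tighter constraint is Caledon's, so cooperation needs δ ≥ 13/24.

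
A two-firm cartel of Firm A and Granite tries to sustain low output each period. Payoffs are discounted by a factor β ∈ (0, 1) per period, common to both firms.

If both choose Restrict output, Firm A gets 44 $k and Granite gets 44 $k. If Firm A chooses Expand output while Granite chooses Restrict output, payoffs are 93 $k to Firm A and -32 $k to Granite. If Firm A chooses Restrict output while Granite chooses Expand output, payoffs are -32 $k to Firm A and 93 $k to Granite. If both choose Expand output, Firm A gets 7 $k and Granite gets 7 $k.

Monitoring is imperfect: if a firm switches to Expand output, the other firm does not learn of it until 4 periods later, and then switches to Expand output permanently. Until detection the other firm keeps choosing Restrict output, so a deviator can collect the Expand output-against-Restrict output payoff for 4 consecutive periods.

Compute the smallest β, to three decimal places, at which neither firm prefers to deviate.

Deviating for the 4 undetected periods gains 93−44 = 49 per period over cooperation, then loses 44−7 = 37 per period forever once punishment starts.
Gain: 49(1 + β + … + β^3); loss: 37·β^4/(1−β).
No profitable deviation ⇔ 49(1−β^4) ≤ 37·β^4, i.e. β^4 ≥ 49/(49+37) = 49/86.
Hence β ≥ (49/86)^(1/4) ≈ 0.869.

0.869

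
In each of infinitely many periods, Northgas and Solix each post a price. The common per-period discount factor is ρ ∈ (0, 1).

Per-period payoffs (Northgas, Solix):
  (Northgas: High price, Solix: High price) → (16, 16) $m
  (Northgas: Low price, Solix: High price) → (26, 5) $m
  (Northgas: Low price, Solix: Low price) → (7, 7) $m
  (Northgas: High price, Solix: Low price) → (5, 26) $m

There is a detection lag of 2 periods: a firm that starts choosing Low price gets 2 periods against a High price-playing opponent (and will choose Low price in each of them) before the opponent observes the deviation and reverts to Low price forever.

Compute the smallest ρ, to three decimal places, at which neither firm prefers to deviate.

Deviating for the 2 undetected periods gains 26−16 = 10 per period over cooperation, then loses 16−7 = 9 per period forever once punishment starts.
Gain: 10(1 + ρ + … + ρ^1); loss: 9·ρ^2/(1−ρ).
No profitable deviation ⇔ 10(1−ρ^2) ≤ 9·ρ^2, i.e. ρ^2 ≥ 10/(10+9) = 10/19.
Hence ρ ≥ (10/19)^(1/2) ≈ 0.725.

0.725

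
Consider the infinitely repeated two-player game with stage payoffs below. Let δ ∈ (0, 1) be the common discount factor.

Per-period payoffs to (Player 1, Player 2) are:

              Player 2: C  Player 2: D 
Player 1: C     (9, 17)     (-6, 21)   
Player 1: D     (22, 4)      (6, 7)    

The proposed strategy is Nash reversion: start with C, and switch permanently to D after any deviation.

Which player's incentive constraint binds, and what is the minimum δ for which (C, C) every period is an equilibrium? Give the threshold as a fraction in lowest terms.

Player 1; δ ≥ 13/16

Player 1: cooperation gives 9 each period; deviation gives 22 once then 6 forever.
  9/(1−δ) ≥ 22 + 6δ/(1−δ) ⇒ δ ≥ 13/16.
Player 2: cooperation gives 17 each period; deviation gives 21 once then 7 forever.
  δ ≥ 4/14 = 2/7.
Both must hold, so the binding constraint is Player 1's: δ ≥ 13/16.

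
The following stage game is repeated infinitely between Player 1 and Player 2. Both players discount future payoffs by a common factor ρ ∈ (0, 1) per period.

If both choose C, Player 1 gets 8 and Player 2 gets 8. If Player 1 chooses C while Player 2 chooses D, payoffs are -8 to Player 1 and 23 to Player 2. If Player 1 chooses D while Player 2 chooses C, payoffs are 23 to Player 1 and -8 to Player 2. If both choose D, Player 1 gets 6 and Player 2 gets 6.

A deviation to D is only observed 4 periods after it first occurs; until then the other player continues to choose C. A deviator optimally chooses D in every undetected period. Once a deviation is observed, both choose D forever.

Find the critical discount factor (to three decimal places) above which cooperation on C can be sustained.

The best deviation is to choose D for all 4 undetected periods, earning 23 each, then 6 forever once detected.
Deviation value: 23(1−ρ^4)/(1−ρ) + 6ρ^4/(1−ρ); cooperation value: 8/(1−ρ).
IC: 8 ≥ 23(1−ρ^4) + 6ρ^4 = 23 − 17ρ^4.
So ρ^4 ≥ 15/17, giving ρ ≥ (15/17)^(1/4) ≈ 0.969.

0.969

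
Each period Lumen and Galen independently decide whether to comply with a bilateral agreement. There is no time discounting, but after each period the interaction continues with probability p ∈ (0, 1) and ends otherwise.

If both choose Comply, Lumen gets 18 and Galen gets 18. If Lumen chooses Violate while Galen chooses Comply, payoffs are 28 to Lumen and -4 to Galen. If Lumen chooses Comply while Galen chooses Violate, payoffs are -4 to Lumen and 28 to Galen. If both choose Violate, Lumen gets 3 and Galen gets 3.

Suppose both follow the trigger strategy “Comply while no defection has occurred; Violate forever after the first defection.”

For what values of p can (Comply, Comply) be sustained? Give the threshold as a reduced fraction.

2/5

Expected cooperation value is 18 + p·18 + p²·18 + … = 18/(1−p); deviation gives 28 + p·3/(1−p).
18 ≥ 28(1−p) + 3p ⇒ 25p ≥ 10 ⇒ p ≥ 10/25 = 2/5.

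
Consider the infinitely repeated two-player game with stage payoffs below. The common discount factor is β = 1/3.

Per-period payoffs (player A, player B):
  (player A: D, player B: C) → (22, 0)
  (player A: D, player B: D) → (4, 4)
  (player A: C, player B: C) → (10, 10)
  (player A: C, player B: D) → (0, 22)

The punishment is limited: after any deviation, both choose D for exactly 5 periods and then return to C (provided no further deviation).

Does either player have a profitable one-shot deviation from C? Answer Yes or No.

IC: β+…+β^5 ≥ (22−10)/(10−4) = 2.
At β = 1/3: partial sum = 0.4979 < 2.0000. Cooperation not sustainable.

Yes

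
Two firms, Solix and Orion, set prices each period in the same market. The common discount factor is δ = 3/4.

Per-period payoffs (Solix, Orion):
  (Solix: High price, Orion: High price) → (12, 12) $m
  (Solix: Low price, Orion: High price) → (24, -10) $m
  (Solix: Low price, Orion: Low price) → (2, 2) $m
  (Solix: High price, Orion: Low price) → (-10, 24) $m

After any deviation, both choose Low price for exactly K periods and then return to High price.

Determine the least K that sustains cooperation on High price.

2

No profitable deviation requires (12−2)(δ+…+δ^K) ≥ 24−12, i.e. δ+…+δ^K ≥ 6/5 ≈ 1.2000.
With δ = 3/4, the partial sums are K=1: 0.7500, K=2: 1.3125.
K = 2 is the first length at which the sum reaches 1.2000.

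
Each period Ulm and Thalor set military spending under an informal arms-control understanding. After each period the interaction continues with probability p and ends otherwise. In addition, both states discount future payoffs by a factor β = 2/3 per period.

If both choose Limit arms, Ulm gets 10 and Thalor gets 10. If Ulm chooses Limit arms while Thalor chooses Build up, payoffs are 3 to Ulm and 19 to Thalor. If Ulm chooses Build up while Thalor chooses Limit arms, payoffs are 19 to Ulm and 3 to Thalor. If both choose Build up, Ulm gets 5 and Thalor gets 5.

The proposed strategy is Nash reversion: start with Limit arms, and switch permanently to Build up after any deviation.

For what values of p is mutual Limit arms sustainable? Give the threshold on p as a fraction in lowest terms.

With continuation probability p and discount β, the effective per-period discount factor is βp.
Grim-trigger IC: βp ≥ (19−10)/(19−5) = 9/14.
So p ≥ (9/14)/(2/3) = 27/28.

27/28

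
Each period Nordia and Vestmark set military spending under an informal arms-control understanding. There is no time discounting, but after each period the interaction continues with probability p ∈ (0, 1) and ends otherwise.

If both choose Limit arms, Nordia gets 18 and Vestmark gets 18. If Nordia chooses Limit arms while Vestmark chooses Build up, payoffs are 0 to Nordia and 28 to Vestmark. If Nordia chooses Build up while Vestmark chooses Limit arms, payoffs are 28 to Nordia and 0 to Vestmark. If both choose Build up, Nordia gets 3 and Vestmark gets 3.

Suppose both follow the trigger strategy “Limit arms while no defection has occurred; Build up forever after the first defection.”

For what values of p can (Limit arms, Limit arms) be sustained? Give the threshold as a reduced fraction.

Expected cooperation value is 18 + p·18 + p²·18 + … = 18/(1−p); deviation gives 28 + p·3/(1−p).
18 ≥ 28(1−p) + 3p ⇒ 25p ≥ 10 ⇒ p ≥ 10/25 = 2/5.

2/5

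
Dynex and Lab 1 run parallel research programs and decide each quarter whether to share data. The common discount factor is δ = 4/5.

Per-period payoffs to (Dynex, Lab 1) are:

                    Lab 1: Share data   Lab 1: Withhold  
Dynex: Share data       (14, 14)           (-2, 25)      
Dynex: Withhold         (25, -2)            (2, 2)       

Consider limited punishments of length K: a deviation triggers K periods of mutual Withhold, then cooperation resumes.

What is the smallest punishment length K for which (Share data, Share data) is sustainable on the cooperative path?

IC: δ(1−δ^K)/(1−δ) ≥ (25−14)/(14−2) = 11/12.
With δ = 4/5: need 1 − δ^K ≥ 11/12·(1−4/5)/(4/5), i.e. δ^K ≤ 0.7708.
Since (4/5)^1 = 0.8000 and (4/5)^2 = 0.6400, the smallest such K is 2.

2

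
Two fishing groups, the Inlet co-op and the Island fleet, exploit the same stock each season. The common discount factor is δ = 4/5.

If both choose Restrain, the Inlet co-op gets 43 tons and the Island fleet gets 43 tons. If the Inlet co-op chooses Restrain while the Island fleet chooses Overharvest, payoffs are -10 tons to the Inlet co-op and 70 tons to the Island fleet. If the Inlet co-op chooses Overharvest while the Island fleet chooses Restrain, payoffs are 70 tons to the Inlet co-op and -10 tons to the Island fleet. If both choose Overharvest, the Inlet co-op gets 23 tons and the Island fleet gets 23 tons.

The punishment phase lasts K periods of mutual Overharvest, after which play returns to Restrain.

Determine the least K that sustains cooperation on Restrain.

2

Need Σ_{k=1}^{K} δ^k ≥ (70−43)/(43−23) = 1.3500 at δ = 4/5.
At K = 1 the sum is 0.8000 < 1.3500; at K = 2 it is 1.4400 ≥ 1.3500.
So the minimum punishment length is K = 2.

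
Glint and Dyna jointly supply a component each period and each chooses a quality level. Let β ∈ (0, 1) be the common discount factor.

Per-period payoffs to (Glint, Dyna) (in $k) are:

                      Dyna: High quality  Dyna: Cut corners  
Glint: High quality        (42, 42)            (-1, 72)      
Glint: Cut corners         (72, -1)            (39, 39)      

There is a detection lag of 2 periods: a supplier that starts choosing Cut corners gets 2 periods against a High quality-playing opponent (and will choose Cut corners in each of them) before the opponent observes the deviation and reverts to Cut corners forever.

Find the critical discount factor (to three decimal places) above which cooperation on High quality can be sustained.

0.953

A deviator earns 72 for 2 periods, then 39 forever; cooperating earns 42 forever. Multiplying the IC by (1−β):
42 ≥ 72(1−β^2) + 39β^2, so 33·β^2 ≥ 30 and β^2 ≥ 10/11.
β ≥ (10/11)^(1/2) ≈ 0.953.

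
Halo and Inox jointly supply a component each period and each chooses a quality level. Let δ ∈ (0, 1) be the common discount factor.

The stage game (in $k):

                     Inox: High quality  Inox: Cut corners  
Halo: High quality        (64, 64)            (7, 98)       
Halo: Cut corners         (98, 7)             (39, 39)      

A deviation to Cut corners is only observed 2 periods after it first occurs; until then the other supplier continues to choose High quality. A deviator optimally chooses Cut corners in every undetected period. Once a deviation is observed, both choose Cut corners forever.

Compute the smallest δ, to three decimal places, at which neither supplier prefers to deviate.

0.759

Deviating for the 2 undetected periods gains 98−64 = 34 per period over cooperation, then loses 64−39 = 25 per period forever once punishment starts.
Gain: 34(1 + δ + … + δ^1); loss: 25·δ^2/(1−δ).
No profitable deviation ⇔ 34(1−δ^2) ≤ 25·δ^2, i.e. δ^2 ≥ 34/(34+25) = 34/59.
Hence δ ≥ (34/59)^(1/2) ≈ 0.759.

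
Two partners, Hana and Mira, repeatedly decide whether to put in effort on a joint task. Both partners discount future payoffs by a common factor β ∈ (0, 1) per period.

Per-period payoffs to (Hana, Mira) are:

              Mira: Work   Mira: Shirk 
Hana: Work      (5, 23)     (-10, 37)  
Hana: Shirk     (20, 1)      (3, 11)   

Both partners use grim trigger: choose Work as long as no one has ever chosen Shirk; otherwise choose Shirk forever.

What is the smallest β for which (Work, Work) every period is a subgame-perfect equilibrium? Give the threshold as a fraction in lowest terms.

15/17

Hana: cooperation gives 5 each period; deviation gives 20 once then 3 forever.
  5/(1−β) ≥ 20 + 3β/(1−β) ⇒ β ≥ 15/17.
Mira: cooperation gives 23 each period; deviation gives 37 once then 11 forever.
  β ≥ 14/26 = 7/13.
Both must hold, so the binding constraint is Hana's: β ≥ 15/17.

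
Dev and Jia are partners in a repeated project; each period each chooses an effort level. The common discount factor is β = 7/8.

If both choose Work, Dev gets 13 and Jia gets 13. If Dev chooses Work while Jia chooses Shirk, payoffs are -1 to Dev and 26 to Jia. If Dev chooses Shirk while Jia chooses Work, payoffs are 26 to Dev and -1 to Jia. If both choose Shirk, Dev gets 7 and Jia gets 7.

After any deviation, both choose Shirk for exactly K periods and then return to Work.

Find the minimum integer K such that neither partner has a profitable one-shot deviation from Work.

3

Need Σ_{k=1}^{K} β^k ≥ (26−13)/(13−7) = 2.1667 at β = 7/8.
At K = 2 the sum is 1.6406 < 2.1667; at K = 3 it is 2.3105 ≥ 2.1667.
So the minimum punishment length is K = 3.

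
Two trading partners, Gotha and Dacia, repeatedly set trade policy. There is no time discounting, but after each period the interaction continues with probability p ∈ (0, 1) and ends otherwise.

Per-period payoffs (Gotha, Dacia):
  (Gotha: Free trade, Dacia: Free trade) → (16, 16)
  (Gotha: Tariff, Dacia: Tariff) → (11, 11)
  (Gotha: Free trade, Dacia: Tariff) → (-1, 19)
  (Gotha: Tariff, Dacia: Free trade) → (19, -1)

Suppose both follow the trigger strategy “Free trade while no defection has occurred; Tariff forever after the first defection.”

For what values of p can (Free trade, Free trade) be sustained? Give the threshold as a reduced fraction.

Expected cooperation value is 16 + p·16 + p²·16 + … = 16/(1−p); deviation gives 19 + p·11/(1−p).
16 ≥ 19(1−p) + 11p ⇒ 8p ≥ 3 ⇒ p ≥ 3/8.

3/8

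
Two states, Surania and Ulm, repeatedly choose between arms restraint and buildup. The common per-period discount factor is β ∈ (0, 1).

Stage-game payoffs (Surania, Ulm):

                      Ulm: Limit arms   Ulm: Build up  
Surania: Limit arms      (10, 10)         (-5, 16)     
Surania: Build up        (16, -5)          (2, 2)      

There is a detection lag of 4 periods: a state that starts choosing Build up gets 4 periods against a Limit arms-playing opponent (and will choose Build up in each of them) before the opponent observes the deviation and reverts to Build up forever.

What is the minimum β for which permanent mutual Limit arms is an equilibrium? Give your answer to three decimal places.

0.809

Deviating for the 4 undetected periods gains 16−10 = 6 per period over cooperation, then loses 10−2 = 8 per period forever once punishment starts.
Gain: 6(1 + β + … + β^3); loss: 8·β^4/(1−β).
No profitable deviation ⇔ 6(1−β^4) ≤ 8·β^4, i.e. β^4 ≥ 6/(6+8) = 3/7.
Hence β ≥ (3/7)^(1/4) ≈ 0.809.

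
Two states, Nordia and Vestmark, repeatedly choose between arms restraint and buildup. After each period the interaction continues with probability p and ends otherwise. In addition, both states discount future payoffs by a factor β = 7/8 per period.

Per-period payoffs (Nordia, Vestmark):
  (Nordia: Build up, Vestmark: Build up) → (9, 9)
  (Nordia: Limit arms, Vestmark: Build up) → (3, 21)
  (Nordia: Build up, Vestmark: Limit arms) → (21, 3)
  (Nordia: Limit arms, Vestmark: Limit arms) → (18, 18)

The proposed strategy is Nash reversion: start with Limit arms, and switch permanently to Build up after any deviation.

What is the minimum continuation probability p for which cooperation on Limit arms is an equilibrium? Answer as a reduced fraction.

With continuation probability p and discount β, the effective per-period discount factor is βp.
Grim-trigger IC: βp ≥ (21−18)/(21−9) = 1/4.
So p ≥ (1/4)/(7/8) = 2/7.

2/7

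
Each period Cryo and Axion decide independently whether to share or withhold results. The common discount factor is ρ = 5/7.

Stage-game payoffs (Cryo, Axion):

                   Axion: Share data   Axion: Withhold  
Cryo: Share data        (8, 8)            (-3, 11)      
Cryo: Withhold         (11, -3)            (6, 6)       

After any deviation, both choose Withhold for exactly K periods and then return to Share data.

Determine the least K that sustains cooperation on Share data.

3

IC: ρ(1−ρ^K)/(1−ρ) ≥ (11−8)/(8−6) = 3/2.
With ρ = 5/7: need 1 − ρ^K ≥ 3/2·(1−5/7)/(5/7), i.e. ρ^K ≤ 0.4000.
Since (5/7)^2 = 0.5102 and (5/7)^3 = 0.3644, the smallest such K is 3.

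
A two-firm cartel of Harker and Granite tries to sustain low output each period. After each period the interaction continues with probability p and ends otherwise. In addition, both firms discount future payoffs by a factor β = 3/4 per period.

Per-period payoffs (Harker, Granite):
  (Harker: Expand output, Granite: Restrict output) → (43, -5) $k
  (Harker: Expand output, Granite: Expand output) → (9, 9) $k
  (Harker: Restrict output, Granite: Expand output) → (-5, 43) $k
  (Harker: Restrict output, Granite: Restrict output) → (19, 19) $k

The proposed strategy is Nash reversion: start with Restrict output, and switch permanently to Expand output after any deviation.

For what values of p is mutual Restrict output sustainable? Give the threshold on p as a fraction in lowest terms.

With continuation probability p and discount β, the effective per-period discount factor is βp.
Grim-trigger IC: βp ≥ (43−19)/(43−9) = 12/17.
So p ≥ (12/17)/(3/4) = 16/17.

16/17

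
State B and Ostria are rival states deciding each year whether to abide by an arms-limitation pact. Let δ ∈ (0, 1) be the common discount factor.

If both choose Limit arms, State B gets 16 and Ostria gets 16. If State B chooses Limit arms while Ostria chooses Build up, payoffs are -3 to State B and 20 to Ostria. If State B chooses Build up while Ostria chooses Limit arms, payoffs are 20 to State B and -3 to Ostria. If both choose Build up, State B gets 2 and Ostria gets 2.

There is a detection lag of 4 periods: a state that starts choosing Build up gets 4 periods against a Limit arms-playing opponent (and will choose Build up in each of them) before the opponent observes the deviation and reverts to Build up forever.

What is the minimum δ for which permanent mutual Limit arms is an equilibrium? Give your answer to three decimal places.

0.687

The best deviation is to choose Build up for all 4 undetected periods, earning 20 each, then 2 forever once detected.
Deviation value: 20(1−δ^4)/(1−δ) + 2δ^4/(1−δ); cooperation value: 16/(1−δ).
IC: 16 ≥ 20(1−δ^4) + 2δ^4 = 20 − 18δ^4.
So δ^4 ≥ 4/18 = 2/9, giving δ ≥ (2/9)^(1/4) ≈ 0.687.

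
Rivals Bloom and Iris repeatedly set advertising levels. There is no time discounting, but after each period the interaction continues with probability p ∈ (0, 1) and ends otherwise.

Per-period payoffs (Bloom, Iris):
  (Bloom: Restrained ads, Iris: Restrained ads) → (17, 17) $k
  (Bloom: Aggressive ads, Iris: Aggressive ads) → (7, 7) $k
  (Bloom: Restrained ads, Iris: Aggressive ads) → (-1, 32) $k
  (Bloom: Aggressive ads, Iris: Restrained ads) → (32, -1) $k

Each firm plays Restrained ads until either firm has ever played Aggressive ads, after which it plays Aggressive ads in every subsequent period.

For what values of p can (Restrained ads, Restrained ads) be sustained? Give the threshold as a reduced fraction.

3/5

With no time discounting, the continuation probability p plays the role of the discount factor.
Grim-trigger IC: 17/(1−p) ≥ 32 + 7p/(1−p) ⇒ p ≥ (32−17)/(32−7) = 3/5.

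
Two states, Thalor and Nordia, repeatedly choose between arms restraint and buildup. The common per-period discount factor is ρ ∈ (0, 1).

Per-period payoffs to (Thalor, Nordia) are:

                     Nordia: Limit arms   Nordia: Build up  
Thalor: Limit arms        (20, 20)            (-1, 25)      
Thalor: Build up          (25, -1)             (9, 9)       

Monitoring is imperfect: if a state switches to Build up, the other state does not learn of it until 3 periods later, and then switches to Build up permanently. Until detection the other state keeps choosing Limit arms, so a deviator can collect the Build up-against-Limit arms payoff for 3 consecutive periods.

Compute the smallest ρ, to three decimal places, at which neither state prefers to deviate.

A deviator earns 25 for 3 periods, then 9 forever; cooperating earns 20 forever. Multiplying the IC by (1−ρ):
20 ≥ 25(1−ρ^3) + 9ρ^3, so 16·ρ^3 ≥ 5 and ρ^3 ≥ 5/16.
ρ ≥ (5/16)^(1/3) ≈ 0.679.

0.679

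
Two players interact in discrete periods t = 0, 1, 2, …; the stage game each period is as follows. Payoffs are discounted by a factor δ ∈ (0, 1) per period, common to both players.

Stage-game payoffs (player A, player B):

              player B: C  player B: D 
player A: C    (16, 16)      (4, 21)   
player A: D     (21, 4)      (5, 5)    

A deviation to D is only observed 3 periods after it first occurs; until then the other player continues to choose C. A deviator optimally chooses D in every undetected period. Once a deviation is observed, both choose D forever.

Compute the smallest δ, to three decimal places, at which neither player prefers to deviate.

0.679

A deviator earns 21 for 3 periods, then 5 forever; cooperating earns 16 forever. Multiplying the IC by (1−δ):
16 ≥ 21(1−δ^3) + 5δ^3, so 16·δ^3 ≥ 5 and δ^3 ≥ 5/16.
δ ≥ (5/16)^(1/3) ≈ 0.679.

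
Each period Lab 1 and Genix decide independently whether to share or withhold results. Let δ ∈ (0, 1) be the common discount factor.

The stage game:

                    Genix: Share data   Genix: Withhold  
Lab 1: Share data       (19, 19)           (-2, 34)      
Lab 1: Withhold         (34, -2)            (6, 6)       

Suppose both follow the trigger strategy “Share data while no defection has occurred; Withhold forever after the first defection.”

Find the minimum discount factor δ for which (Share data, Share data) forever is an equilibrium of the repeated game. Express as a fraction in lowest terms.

15/28

Under grim trigger the critical discount factor is (T−C)/(T−P) with T = 34, C = 19, P = 6.
δ* = (34−19)/(34−6) = 15/28.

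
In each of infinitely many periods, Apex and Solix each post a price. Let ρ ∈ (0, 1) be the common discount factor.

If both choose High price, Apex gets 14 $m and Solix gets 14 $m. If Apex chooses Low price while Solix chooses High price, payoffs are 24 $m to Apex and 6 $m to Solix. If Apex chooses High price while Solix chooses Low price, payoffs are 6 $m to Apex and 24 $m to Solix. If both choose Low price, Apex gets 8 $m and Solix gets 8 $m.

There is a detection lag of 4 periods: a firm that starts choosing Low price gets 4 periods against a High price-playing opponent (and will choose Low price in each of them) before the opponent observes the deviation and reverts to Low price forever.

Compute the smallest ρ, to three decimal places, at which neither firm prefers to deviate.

Deviating for the 4 undetected periods gains 24−14 = 10 per period over cooperation, then loses 14−8 = 6 per period forever once punishment starts.
Gain: 10(1 + ρ + … + ρ^3); loss: 6·ρ^4/(1−ρ).
No profitable deviation ⇔ 10(1−ρ^4) ≤ 6·ρ^4, i.e. ρ^4 ≥ 10/(10+6) = 5/8.
Hence ρ ≥ (5/8)^(1/4) ≈ 0.889.

0.889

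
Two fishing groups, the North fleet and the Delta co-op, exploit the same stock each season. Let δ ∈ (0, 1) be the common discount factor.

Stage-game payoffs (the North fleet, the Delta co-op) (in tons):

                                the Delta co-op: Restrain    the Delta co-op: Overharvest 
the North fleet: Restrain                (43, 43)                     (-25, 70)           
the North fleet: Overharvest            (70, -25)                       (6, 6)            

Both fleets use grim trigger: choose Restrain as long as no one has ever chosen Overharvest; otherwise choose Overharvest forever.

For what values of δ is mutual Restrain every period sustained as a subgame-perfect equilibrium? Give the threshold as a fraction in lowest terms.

27/64

Cooperation forever yields 43 each period: 43/(1−δ).
Deviating yields 70 once, then 6 forever: 70 + 6δ/(1−δ).
No profitable deviation requires 43/(1−δ) ≥ 70 + 6δ/(1−δ).
Multiplying by (1−δ): 43 ≥ 70(1−δ) + 6δ = 70 − 64δ.
So 64δ ≥ 27, i.e. δ ≥ 27/64.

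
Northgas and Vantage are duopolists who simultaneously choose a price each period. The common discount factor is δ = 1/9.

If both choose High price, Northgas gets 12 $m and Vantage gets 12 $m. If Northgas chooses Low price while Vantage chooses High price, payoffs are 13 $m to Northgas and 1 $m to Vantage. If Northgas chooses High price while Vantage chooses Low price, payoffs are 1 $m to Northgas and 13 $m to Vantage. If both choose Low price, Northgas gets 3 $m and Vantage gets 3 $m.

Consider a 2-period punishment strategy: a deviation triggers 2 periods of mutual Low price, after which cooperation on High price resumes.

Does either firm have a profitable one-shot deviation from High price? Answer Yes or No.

No

Comparing payoff streams over the 3 periods until play realigns: cooperate → 12(1+δ+…+δ^2); deviate → 13 + 3(δ+…+δ^2).
Cooperation is sustained iff (12−3)(δ+…+δ^2) ≥ 13−12.
δ+…+δ^2 = 1/9·(1−(1/9)^2)/(1−1/9) = 0.1235, and (13−12)/(12−3) = 0.1111.
0.1235 ≥ 0.1111, so cooperation is sustainable.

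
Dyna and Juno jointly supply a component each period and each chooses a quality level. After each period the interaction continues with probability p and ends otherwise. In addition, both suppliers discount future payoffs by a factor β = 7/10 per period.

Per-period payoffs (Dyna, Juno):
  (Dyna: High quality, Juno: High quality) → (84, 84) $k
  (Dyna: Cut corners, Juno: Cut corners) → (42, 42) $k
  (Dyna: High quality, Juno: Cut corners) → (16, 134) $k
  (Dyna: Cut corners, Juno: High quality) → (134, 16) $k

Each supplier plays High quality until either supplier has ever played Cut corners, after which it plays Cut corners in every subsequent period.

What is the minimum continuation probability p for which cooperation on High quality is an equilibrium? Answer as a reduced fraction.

With continuation probability p and discount β, the effective per-period discount factor is βp.
Grim-trigger IC: βp ≥ (134−84)/(134−42) = 25/46.
So p ≥ (25/46)/(7/10) = 125/161.

125/161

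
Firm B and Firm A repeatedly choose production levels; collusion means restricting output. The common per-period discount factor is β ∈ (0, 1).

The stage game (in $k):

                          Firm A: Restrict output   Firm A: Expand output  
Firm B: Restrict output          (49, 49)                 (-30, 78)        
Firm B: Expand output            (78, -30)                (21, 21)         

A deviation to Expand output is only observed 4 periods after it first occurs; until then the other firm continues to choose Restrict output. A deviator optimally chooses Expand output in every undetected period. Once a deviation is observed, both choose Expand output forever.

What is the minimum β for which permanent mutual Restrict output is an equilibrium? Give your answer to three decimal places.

0.845

A deviator earns 78 for 4 periods, then 21 forever; cooperating earns 49 forever. Multiplying the IC by (1−β):
49 ≥ 78(1−β^4) + 21β^4, so 57·β^4 ≥ 29 and β^4 ≥ 29/57.
β ≥ (29/57)^(1/4) ≈ 0.845.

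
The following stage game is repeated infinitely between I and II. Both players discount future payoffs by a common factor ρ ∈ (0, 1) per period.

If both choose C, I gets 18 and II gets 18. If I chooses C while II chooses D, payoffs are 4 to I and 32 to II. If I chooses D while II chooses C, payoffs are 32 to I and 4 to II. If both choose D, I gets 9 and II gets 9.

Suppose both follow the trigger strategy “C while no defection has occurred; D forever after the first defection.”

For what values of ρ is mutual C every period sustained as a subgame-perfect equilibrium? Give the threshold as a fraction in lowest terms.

14/23

18/(1−ρ) ≥ 32 + 9ρ/(1−ρ)
18 ≥ 32 − 23ρ
ρ ≥ 14/23.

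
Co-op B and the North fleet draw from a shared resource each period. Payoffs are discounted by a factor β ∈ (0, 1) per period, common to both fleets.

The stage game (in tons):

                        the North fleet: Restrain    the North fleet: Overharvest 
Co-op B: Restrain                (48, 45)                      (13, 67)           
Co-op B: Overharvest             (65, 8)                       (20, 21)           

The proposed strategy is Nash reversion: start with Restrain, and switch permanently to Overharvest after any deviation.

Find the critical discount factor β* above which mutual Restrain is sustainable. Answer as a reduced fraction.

For Co-op B: deviation gain 65−48 = 17, per-period punishment loss 48−20 = 28. IC gives β ≥ 17/45.
For the North fleet: gain 22, loss 24 per period, so β ≥ 22/46 = 11/23.
The tighter constraint is the North fleet's, so cooperation needs β ≥ 11/23.

11/23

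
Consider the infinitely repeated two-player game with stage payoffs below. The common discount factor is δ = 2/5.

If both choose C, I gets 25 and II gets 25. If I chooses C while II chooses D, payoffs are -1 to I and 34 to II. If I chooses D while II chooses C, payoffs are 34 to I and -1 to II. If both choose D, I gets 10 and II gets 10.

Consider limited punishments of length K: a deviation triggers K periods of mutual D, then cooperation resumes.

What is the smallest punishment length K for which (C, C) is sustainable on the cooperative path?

No profitable deviation requires (25−10)(δ+…+δ^K) ≥ 34−25, i.e. δ+…+δ^K ≥ 3/5 ≈ 0.6000.
With δ = 2/5, the partial sums are K=1: 0.4000, K=2: 0.5600, K=3: 0.6240.
K = 3 is the first length at which the sum reaches 0.6000.

3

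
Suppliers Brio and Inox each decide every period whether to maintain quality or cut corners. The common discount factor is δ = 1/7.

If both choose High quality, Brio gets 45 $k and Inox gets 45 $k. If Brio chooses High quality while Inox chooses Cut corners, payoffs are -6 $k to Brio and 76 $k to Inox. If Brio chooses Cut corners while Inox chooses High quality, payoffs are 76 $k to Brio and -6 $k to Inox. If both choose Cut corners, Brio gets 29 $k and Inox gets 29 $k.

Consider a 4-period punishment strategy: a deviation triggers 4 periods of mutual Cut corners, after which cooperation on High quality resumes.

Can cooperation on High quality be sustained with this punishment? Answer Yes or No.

A one-shot deviation gives 76 now, then 29 for 4 periods, then back to 45.
Gain from deviating: (76−45) today; loss: (45−29) in each of the next 4 periods.
No-deviation condition: (45−29)(δ+…+δ^4) ≥ 76−45, i.e. δ+…+δ^4 ≥ 31/16.
At δ = 1/7: δ+…+δ^4 = 0.1666 < 1.9375.
So cooperation is not sustainable.

No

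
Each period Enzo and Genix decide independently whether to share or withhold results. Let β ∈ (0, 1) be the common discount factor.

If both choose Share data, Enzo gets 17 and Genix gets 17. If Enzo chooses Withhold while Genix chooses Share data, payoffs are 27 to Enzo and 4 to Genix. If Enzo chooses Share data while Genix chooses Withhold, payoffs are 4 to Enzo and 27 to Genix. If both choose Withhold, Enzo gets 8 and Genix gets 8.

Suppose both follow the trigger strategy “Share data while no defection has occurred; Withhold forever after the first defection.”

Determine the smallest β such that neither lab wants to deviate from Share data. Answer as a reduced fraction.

Under grim trigger the critical discount factor is (T−C)/(T−P) with T = 27, C = 17, P = 8.
β* = (27−17)/(27−8) = 10/19.

10/19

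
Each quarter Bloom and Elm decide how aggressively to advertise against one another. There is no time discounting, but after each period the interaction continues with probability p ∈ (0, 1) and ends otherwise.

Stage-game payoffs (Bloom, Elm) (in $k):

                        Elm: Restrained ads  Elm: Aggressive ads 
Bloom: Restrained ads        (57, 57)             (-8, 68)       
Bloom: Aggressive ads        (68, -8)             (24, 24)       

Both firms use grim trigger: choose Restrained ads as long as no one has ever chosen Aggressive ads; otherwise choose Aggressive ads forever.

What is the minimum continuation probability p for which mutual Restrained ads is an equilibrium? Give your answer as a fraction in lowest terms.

With no time discounting, the continuation probability p plays the role of the discount factor.
Grim-trigger IC: 57/(1−p) ≥ 68 + 24p/(1−p) ⇒ p ≥ (68−57)/(68−24) = 1/4.

1/4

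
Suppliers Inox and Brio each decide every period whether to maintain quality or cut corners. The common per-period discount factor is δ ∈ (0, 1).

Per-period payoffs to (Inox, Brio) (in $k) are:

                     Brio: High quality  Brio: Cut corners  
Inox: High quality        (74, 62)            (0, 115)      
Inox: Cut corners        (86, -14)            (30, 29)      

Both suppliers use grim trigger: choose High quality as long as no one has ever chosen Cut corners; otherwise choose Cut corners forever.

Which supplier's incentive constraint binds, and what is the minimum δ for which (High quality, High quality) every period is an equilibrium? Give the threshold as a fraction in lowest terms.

For Inox: deviation gain 86−74 = 12, per-period punishment loss 74−30 = 44. IC gives δ ≥ 12/56 = 3/14.
For Brio: gain 53, loss 33 per period, so δ ≥ 53/86.
The tighter constraint is Brio's, so cooperation needs δ ≥ 53/86.

Brio; δ ≥ 53/86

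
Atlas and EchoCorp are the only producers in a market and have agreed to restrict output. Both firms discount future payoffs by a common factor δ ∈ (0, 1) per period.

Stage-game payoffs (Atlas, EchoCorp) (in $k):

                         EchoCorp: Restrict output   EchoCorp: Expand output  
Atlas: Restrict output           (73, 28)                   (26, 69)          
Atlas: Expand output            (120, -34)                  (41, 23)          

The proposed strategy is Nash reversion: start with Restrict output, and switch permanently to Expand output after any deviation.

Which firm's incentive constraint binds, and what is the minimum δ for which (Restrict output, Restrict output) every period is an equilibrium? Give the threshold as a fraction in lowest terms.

EchoCorp; δ ≥ 41/46

Atlas: cooperation gives 73 each period; deviation gives 120 once then 41 forever.
  73/(1−δ) ≥ 120 + 41δ/(1−δ) ⇒ δ ≥ 47/79.
EchoCorp: cooperation gives 28 each period; deviation gives 69 once then 23 forever.
  δ ≥ 41/46.
Both must hold, so the binding constraint is EchoCorp's: δ ≥ 41/46.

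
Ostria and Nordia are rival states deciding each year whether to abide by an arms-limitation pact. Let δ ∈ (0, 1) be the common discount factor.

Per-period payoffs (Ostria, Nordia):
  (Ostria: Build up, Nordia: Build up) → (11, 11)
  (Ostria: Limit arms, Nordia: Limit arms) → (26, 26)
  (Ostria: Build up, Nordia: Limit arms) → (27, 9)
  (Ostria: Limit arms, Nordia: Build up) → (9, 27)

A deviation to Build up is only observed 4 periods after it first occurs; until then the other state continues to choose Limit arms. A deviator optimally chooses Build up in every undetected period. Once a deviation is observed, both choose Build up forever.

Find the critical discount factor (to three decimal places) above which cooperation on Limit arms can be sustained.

Deviating for the 4 undetected periods gains 27−26 = 1 per period over cooperation, then loses 26−11 = 15 per period forever once punishment starts.
Gain: 1(1 + δ + … + δ^3); loss: 15·δ^4/(1−δ).
No profitable deviation ⇔ 1(1−δ^4) ≤ 15·δ^4, i.e. δ^4 ≥ 1/(1+15) = 1/16.
Hence δ ≥ (1/16)^(1/4) ≈ 0.500.

0.500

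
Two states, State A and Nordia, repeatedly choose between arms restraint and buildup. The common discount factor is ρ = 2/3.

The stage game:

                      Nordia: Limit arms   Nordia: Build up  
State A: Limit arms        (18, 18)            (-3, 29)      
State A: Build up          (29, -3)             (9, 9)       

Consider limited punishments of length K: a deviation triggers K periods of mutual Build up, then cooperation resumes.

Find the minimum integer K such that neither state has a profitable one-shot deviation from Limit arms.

3

No profitable deviation requires (18−9)(ρ+…+ρ^K) ≥ 29−18, i.e. ρ+…+ρ^K ≥ 11/9 ≈ 1.2222.
With ρ = 2/3, the partial sums are K=1: 0.6667, K=2: 1.1111, K=3: 1.4074.
K = 3 is the first length at which the sum reaches 1.2222.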